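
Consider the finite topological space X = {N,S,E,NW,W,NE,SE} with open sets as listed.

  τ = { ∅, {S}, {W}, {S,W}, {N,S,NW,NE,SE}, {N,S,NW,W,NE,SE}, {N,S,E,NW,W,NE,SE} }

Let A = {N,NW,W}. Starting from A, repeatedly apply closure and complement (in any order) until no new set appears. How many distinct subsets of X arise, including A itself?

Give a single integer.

8

cl via duality: int({S,E,NE,SE}) = {S}, so X∖{S} = {N,E,NW,W,NE,SE}
Write k for closure, c for complement:
  1. A     = {N,NW,W}
  2. kA    = {N,E,NW,W,NE,SE}
  3. cA    = {S,E,NE,SE}
  4. ckA   = {S}
  5. kcA   = {N,S,E,NW,NE,SE}
  6. ckcA  = {W}
  7. kckcA = {E,W}
  8. ckckcA = {N,S,NW,NE,SE}
applying k or c yields no new set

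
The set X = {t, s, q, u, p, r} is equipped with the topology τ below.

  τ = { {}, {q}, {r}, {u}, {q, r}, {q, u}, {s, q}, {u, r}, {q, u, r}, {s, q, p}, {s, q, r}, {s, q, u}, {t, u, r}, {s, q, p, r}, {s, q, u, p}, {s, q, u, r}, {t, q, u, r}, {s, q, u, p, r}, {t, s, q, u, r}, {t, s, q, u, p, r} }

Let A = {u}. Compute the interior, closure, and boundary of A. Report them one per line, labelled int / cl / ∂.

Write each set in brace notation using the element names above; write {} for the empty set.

int(A) = {u}
cl(A)  = {t, u}
∂A     = {t}

U open, U⊆A: {}, {u}. int(A) = ⋃ = {u}
X∖A={t, s, q, p, r}, int(X∖A)={s, q, p, r}, hence cl(A)={t, u}
∂A: remove int from cl → {t}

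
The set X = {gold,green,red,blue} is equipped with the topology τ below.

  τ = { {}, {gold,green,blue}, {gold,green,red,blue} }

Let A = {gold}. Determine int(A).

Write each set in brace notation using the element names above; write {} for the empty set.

interior: largest open inside A is {} (from {})

{}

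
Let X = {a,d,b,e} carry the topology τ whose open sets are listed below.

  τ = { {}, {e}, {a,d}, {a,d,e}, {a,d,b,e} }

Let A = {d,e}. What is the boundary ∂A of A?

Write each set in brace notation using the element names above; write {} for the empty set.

U open, U⊆A: {}, {e}. int(A) = ⋃ = {e}
X∖A={a,b}, int(X∖A)={}, hence cl(A)={a,d,b,e}
∂A: remove int from cl → {a,d,b}

{a,d,b}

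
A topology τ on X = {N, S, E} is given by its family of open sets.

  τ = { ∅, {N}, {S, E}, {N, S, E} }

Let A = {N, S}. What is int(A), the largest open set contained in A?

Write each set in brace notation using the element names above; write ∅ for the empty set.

{N}

U open, U⊆A: ∅, {N}. int(A) = ⋃ = {N}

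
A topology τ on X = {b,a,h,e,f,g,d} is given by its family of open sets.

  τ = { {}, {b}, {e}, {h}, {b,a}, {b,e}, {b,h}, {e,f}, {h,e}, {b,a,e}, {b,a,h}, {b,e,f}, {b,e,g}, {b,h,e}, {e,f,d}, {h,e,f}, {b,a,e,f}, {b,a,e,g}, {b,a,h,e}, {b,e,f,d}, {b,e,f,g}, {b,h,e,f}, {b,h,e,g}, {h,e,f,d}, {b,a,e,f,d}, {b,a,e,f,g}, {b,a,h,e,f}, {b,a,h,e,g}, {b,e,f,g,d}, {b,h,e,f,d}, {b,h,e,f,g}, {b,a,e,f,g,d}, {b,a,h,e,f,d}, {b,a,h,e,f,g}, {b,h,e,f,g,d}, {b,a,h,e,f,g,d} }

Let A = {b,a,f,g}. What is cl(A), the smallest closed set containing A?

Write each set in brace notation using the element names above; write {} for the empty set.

X∖A={h,e,d}, int(X∖A)={h,e}, hence cl(A)={b,a,f,g,d}

{b,a,f,g,d}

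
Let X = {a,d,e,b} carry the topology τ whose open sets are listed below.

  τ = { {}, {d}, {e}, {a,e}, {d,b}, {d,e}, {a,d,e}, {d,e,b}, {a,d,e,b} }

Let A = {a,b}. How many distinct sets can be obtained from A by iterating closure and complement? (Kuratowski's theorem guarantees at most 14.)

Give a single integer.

4

complement {d,e}; its interior {d,e}; cl(A) = X∖{d,e} = {a,b}
With k = closure, c = complement:
  1. A     = {a,b}
  2. cA    = {d,e}
  3. kcA   = {a,d,e,b}
  4. ckcA  = {}
k, c of each give nothing new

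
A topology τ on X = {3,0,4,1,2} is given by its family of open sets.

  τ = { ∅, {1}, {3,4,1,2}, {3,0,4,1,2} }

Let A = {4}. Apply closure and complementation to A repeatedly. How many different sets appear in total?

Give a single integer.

6

complement {3,0,1,2}; its interior {1}; cl(A) = X∖{1} = {3,0,4,2}
With k = closure, c = complement:
  1. A     = {4}
  2. kA    = {3,0,4,2}
  3. cA    = {3,0,1,2}
  4. ckA   = {1}
  5. kcA   = {3,0,4,1,2}
  6. ckcA  = ∅
k, c of each give nothing new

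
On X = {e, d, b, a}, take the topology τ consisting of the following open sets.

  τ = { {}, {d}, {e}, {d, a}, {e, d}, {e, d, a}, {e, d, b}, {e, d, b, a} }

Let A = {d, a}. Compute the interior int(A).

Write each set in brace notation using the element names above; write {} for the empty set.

{d, a}

interior: largest open inside A is {d, a} (from {}, {d}, {d, a})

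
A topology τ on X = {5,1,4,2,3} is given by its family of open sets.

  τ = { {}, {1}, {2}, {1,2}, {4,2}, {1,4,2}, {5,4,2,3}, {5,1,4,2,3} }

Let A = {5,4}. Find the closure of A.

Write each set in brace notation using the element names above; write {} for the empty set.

X∖A={1,2,3}, int(X∖A)={1,2}, hence cl(A)={5,4,3}

{5,4,3}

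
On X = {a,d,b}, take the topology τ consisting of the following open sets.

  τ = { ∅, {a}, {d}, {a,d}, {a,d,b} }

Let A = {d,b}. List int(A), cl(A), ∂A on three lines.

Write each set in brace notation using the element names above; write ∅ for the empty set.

int(A) = {d}
cl(A)  = {d,b}
∂A     = {b}

U open, U⊆A: ∅, {d}. int(A) = ⋃ = {d}
X∖A={a}, int(X∖A)={a}, hence cl(A)={d,b}
∂A: remove int from cl → {b}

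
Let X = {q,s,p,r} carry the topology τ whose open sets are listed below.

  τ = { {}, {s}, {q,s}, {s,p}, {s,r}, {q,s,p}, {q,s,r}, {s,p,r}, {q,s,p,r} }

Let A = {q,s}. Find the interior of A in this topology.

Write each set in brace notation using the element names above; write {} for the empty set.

interior: largest open inside A is {q,s} (from {}, {s}, {q,s})

{q,s}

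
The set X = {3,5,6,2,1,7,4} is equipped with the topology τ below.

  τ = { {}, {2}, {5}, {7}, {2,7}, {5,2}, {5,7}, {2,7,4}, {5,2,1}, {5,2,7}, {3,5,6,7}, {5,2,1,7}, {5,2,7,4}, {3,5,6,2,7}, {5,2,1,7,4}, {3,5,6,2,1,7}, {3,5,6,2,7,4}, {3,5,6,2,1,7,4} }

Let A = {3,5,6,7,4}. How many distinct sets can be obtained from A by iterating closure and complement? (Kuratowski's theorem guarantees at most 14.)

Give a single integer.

complement {2,1}; its interior {2}; cl(A) = X∖{2} = {3,5,6,1,7,4}
With k = closure, c = complement:
  1. A     = {3,5,6,7,4}
  2. kA    = {3,5,6,1,7,4}
  3. cA    = {2,1}
  4. ckA   = {2}
  5. kcA   = {2,1,4}
  6. ckcA  = {3,5,6,7}
k, c of each give nothing new

6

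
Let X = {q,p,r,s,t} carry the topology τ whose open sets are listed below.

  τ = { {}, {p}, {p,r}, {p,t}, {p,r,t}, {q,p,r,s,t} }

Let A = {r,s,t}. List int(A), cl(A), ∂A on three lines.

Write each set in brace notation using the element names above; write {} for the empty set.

int(A) = {}
cl(A)  = {q,r,s,t}
∂A     = {q,r,s,t}

opens ⊆ A: {}; union → int = {}
complement {q,p}; its interior {p}; cl(A) = X∖{p} = {q,r,s,t}
boundary = {q,r,s,t} ∖ {} = {q,r,s,t}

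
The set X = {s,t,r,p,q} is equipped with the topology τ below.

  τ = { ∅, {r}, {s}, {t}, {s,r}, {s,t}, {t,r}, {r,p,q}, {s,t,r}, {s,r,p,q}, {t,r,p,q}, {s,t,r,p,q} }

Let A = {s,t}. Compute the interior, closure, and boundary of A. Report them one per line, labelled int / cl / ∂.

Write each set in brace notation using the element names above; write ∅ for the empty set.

U open, U⊆A: ∅, {t}, {s}, {s,t}. int(A) = ⋃ = {s,t}
X∖A={r,p,q}, int(X∖A)={r,p,q}, hence cl(A)={s,t}
∂A: remove int from cl → ∅

int(A) = {s,t}
cl(A)  = {s,t}
∂A     = ∅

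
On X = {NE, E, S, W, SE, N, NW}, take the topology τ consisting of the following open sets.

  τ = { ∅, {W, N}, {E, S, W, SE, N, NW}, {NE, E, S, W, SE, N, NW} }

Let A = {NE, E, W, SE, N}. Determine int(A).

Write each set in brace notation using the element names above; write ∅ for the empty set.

{W, N}

opens ⊆ A: ∅, {W, N}; union → int = {W, N}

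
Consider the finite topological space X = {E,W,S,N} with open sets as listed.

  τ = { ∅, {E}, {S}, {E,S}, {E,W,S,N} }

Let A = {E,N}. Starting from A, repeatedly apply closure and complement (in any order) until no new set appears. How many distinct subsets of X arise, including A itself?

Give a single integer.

complement {W,S}; its interior {S}; cl(A) = X∖{S} = {E,W,N}
With k = closure, c = complement:
  1. A     = {E,N}
  2. kA    = {E,W,N}
  3. cA    = {W,S}
  4. ckA   = {S}
  5. kcA   = {W,S,N}
  6. ckcA  = {E}
k, c of each give nothing new

6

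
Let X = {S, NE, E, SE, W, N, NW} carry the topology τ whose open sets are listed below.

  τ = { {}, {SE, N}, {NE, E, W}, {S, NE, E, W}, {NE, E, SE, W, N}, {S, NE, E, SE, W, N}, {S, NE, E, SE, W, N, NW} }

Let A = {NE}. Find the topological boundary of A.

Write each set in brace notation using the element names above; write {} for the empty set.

open subsets of A: {}; so int(A) = {}
closure: X∖int(X∖A) = X∖{SE, N} = {S, NE, E, W, NW}
∂A = {S, NE, E, W, NW} minus {} = {S, NE, E, W, NW}

{S, NE, E, W, NW}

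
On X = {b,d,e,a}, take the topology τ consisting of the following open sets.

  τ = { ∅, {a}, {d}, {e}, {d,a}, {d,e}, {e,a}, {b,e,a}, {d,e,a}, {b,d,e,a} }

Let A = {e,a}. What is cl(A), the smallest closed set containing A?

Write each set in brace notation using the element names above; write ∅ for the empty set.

{b,e,a}

cl via duality: int({b,d}) = {d}, so X∖{d} = {b,e,a}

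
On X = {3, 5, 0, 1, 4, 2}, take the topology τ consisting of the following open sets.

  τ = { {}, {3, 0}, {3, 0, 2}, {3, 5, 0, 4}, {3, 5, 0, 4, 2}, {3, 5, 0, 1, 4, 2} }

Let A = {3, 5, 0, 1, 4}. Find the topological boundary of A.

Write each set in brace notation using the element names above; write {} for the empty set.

{1, 2}

opens ⊆ A: {}, {3, 0}, {3, 5, 0, 4}; union → int = {3, 5, 0, 4}
complement {2}; its interior {}; cl(A) = X∖{} = {3, 5, 0, 1, 4, 2}
boundary = {3, 5, 0, 1, 4, 2} ∖ {3, 5, 0, 4} = {1, 2}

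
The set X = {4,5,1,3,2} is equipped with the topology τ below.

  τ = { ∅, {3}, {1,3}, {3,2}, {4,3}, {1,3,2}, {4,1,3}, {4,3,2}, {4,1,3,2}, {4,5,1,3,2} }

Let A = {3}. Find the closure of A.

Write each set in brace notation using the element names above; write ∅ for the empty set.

X∖A={4,5,1,2}, int(X∖A)=∅, hence cl(A)={4,5,1,3,2}

{4,5,1,3,2}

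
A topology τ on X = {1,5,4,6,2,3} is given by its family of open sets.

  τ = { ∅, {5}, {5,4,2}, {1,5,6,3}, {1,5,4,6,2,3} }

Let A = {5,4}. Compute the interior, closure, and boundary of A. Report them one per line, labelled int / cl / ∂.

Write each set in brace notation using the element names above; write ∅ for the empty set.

int(A) = {5}
cl(A)  = {1,5,4,6,2,3}
∂A     = {1,4,6,2,3}

interior: largest open inside A is {5} (from ∅, {5})
cl via duality: int({1,6,2,3}) = ∅, so X∖∅ = {1,5,4,6,2,3}
cl∖int = {1,4,6,2,3}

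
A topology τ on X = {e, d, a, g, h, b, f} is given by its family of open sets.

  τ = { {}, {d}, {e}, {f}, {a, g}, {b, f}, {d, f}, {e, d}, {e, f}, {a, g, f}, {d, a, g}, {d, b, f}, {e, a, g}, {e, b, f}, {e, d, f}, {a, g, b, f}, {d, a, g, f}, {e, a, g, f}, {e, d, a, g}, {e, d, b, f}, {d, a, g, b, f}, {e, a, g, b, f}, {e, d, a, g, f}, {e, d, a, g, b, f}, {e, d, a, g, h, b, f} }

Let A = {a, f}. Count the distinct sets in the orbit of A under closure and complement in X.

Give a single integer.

complement {e, d, g, h, b}; its interior {e, d}; cl(A) = X∖{e, d} = {a, g, h, b, f}
With k = closure, c = complement:
  1. A     = {a, f}
  2. kA    = {a, g, h, b, f}
  3. cA    = {e, d, g, h, b}
  4. ckA   = {e, d}
  5. kcA   = {e, d, a, g, h, b}
  6. kckA  = {e, d, h}
  7. ckcA  = {f}
  8. ckckA = {a, g, b, f}
  9. kckcA = {h, b, f}
  10. ckckcA = {e, d, a, g}
  11. kckckcA = {e, d, a, g, h}
  12. ckckckcA = {b, f}
k, c of each give nothing new

12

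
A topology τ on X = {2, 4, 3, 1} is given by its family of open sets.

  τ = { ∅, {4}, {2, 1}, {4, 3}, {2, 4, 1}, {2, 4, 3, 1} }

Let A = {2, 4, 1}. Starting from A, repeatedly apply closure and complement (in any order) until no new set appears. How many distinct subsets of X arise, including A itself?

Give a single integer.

cl via duality: int({3}) = ∅, so X∖∅ = {2, 4, 3, 1}
Write k for closure, c for complement:
  1. A     = {2, 4, 1}
  2. kA    = {2, 4, 3, 1}
  3. cA    = {3}
  4. ckA   = ∅
applying k or c yields no new set

4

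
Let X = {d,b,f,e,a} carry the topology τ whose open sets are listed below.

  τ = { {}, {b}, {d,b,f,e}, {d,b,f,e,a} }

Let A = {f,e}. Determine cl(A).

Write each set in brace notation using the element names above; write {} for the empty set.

{d,f,e,a}

complement {d,b,a}; its interior {b}; cl(A) = X∖{b} = {d,f,e,a}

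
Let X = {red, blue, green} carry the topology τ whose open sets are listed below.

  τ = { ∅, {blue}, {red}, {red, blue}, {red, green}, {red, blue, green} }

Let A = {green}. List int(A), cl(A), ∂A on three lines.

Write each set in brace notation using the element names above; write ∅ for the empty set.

int(A) = ∅
cl(A)  = {green}
∂A     = {green}

open subsets of A: ∅; so int(A) = ∅
closure: X∖int(X∖A) = X∖{red, blue} = {green}
∂A = {green} minus ∅ = {green}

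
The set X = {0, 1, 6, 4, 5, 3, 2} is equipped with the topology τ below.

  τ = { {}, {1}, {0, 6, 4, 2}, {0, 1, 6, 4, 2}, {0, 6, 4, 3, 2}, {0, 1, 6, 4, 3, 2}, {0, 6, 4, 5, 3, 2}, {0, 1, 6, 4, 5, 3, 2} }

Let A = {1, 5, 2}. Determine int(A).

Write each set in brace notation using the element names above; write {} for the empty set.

{1}

open subsets of A: {}, {1}; so int(A) = {1}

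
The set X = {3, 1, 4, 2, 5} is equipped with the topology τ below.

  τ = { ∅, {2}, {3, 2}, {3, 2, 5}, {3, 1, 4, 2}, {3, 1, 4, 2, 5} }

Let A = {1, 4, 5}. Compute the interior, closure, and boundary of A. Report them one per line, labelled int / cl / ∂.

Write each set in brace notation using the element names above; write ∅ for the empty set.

opens ⊆ A: ∅; union → int = ∅
complement {3, 2}; its interior {3, 2}; cl(A) = X∖{3, 2} = {1, 4, 5}
boundary = {1, 4, 5} ∖ ∅ = {1, 4, 5}

int(A) = ∅
cl(A)  = {1, 4, 5}
∂A     = {1, 4, 5}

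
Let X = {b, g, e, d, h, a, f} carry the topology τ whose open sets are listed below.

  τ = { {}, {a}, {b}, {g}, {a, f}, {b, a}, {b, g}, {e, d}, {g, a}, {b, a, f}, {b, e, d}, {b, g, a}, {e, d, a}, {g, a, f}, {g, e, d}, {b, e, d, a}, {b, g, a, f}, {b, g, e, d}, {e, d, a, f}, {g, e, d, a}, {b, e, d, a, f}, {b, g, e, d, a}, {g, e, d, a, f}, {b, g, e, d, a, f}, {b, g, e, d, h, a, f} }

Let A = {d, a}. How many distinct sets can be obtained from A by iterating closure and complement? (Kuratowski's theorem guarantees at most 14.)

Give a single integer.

cl via duality: int({b, g, e, h, f}) = {b, g}, so X∖{b, g} = {e, d, h, a, f}
Write k for closure, c for complement:
  1. A     = {d, a}
  2. kA    = {e, d, h, a, f}
  3. cA    = {b, g, e, h, f}
  4. ckA   = {b, g}
  5. kcA   = {b, g, e, d, h, f}
  6. kckA  = {b, g, h}
  7. ckcA  = {a}
  8. ckckA = {e, d, a, f}
  9. kckcA = {h, a, f}
  10. ckckcA = {b, g, e, d}
  11. kckckcA = {b, g, e, d, h}
  12. ckckckcA = {a, f}
applying k or c yields no new set

12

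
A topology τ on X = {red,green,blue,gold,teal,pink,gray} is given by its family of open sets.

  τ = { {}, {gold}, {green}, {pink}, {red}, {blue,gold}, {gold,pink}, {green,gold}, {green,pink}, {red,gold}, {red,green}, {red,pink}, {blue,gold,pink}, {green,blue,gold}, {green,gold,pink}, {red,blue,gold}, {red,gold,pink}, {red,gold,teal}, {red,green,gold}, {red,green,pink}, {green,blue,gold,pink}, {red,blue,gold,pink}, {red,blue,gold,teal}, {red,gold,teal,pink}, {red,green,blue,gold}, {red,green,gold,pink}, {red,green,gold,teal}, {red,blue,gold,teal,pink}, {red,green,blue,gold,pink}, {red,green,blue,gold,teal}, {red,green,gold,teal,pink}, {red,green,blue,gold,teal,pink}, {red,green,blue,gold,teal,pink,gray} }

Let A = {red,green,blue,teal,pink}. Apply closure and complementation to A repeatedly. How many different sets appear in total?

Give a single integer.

8

complement {gold,gray}; its interior {gold}; cl(A) = X∖{gold} = {red,green,blue,teal,pink,gray}
With k = closure, c = complement:
  1. A     = {red,green,blue,teal,pink}
  2. kA    = {red,green,blue,teal,pink,gray}
  3. cA    = {gold,gray}
  4. ckA   = {gold}
  5. kcA   = {blue,gold,teal,gray}
  6. ckcA  = {red,green,pink}
  7. kckcA = {red,green,teal,pink,gray}
  8. ckckcA = {blue,gold}
k, c of each give nothing new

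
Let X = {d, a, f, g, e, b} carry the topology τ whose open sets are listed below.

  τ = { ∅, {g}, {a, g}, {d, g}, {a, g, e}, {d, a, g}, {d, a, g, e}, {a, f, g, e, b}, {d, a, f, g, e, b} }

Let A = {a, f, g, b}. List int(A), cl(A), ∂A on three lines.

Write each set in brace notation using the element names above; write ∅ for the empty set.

int(A) = {a, g}
cl(A)  = {d, a, f, g, e, b}
∂A     = {d, f, e, b}

opens ⊆ A: ∅, {g}, {a, g}; union → int = {a, g}
complement {d, e}; its interior ∅; cl(A) = X∖∅ = {d, a, f, g, e, b}
boundary = {d, a, f, g, e, b} ∖ {a, g} = {d, f, e, b}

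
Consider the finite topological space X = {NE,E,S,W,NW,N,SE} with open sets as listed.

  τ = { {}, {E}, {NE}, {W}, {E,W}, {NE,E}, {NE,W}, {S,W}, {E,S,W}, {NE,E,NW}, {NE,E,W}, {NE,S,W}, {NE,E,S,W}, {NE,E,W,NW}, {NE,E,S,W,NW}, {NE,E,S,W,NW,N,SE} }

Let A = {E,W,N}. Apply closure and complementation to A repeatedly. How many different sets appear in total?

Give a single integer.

8

complement {NE,S,NW,SE}; its interior {NE}; cl(A) = X∖{NE} = {E,S,W,NW,N,SE}
With k = closure, c = complement:
  1. A     = {E,W,N}
  2. kA    = {E,S,W,NW,N,SE}
  3. cA    = {NE,S,NW,SE}
  4. ckA   = {NE}
  5. kcA   = {NE,S,NW,N,SE}
  6. kckA  = {NE,NW,N,SE}
  7. ckcA  = {E,W}
  8. ckckA = {E,S,W}
k, c of each give nothing new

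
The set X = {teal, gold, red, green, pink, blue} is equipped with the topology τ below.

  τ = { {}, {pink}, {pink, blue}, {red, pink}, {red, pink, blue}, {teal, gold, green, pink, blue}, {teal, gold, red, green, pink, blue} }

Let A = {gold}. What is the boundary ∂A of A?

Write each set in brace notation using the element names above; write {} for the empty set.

{teal, gold, green}

opens ⊆ A: {}; union → int = {}
complement {teal, red, green, pink, blue}; its interior {red, pink, blue}; cl(A) = X∖{red, pink, blue} = {teal, gold, green}
boundary = {teal, gold, green} ∖ {} = {teal, gold, green}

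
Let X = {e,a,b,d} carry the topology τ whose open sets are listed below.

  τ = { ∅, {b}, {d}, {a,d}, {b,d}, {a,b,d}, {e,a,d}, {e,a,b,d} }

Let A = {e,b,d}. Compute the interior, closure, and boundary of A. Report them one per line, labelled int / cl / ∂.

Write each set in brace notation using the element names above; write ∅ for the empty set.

interior: largest open inside A is {b,d} (from ∅, {b}, {d}, {b,d})
cl via duality: int({a}) = ∅, so X∖∅ = {e,a,b,d}
cl∖int = {e,a}

int(A) = {b,d}
cl(A)  = {e,a,b,d}
∂A     = {e,a}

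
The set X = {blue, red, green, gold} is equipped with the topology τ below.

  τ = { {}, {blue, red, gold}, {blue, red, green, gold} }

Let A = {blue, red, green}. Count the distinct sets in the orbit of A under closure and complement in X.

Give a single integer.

X∖A={gold}, int(X∖A)={}, hence cl(A)={blue, red, green, gold}
Orbit (k=closure, c=complement):
  1. A     = {blue, red, green}
  2. kA    = {blue, red, green, gold}
  3. cA    = {gold}
  4. ckA   = {}
(closed under both — stop)

4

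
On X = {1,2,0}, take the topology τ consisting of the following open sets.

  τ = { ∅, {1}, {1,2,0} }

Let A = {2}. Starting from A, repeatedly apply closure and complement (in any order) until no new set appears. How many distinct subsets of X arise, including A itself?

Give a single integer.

6

closure: X∖int(X∖A) = X∖{1} = {2,0}
Let k=closure and c=complement:
  1. A     = {2}
  2. kA    = {2,0}
  3. cA    = {1,0}
  4. ckA   = {1}
  5. kcA   = {1,2,0}
  6. ckcA  = ∅
— saturated at 6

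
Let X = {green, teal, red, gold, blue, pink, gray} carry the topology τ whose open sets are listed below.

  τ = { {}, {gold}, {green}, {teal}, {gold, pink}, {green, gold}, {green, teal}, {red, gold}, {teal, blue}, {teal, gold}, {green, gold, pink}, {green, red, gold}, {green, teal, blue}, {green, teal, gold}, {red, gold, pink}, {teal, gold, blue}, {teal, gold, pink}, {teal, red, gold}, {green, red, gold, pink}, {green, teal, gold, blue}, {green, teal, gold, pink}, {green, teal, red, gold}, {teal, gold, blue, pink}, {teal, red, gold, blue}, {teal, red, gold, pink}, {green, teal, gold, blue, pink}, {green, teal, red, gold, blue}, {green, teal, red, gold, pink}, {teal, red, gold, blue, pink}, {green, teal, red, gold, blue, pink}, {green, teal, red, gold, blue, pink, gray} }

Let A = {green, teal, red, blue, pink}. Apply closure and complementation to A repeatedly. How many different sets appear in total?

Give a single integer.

8

cl via duality: int({gold, gray}) = {gold}, so X∖{gold} = {green, teal, red, blue, pink, gray}
Write k for closure, c for complement:
  1. A     = {green, teal, red, blue, pink}
  2. kA    = {green, teal, red, blue, pink, gray}
  3. cA    = {gold, gray}
  4. ckA   = {gold}
  5. kcA   = {red, gold, pink, gray}
  6. ckcA  = {green, teal, blue}
  7. kckcA = {green, teal, blue, gray}
  8. ckckcA = {red, gold, pink}
applying k or c yields no new set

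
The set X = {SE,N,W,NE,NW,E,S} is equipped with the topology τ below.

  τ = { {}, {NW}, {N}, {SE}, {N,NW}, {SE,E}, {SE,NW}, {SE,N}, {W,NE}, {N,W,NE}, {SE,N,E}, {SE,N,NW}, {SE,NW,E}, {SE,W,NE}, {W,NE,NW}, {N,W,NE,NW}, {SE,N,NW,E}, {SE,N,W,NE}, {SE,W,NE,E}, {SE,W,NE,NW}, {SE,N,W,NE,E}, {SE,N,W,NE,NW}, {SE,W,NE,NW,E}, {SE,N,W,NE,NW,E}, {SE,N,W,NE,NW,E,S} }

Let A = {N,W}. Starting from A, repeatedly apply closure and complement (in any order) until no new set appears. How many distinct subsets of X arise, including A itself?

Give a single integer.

10

X∖A={SE,NE,NW,E,S}, int(X∖A)={SE,NW,E}, hence cl(A)={N,W,NE,S}
Orbit (k=closure, c=complement):
  1. A     = {N,W}
  2. kA    = {N,W,NE,S}
  3. cA    = {SE,NE,NW,E,S}
  4. ckA   = {SE,NW,E}
  5. kcA   = {SE,W,NE,NW,E,S}
  6. kckA  = {SE,NW,E,S}
  7. ckcA  = {N}
  8. ckckA = {N,W,NE}
  9. kckcA = {N,S}
  10. ckckcA = {SE,W,NE,NW,E}
(closed under both — stop)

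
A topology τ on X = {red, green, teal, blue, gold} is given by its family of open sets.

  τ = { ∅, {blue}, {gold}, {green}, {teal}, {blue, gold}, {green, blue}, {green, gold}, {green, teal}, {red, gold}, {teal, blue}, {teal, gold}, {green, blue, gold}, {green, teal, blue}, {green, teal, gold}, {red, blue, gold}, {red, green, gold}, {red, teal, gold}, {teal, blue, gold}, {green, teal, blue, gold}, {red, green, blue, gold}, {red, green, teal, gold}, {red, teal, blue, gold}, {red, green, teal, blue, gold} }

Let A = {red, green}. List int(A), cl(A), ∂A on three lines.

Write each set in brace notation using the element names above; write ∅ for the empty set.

int(A) = {green}
cl(A)  = {red, green}
∂A     = {red}

U open, U⊆A: ∅, {green}. int(A) = ⋃ = {green}
X∖A={teal, blue, gold}, int(X∖A)={teal, blue, gold}, hence cl(A)={red, green}
∂A: remove int from cl → {red}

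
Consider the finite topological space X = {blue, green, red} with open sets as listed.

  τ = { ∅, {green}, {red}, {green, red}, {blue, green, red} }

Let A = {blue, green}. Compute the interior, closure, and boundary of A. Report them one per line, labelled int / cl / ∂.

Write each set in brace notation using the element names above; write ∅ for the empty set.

int(A) = {green}
cl(A)  = {blue, green}
∂A     = {blue}

open subsets of A: ∅, {green}; so int(A) = {green}
closure: X∖int(X∖A) = X∖{red} = {blue, green}
∂A = {blue, green} minus {green} = {blue}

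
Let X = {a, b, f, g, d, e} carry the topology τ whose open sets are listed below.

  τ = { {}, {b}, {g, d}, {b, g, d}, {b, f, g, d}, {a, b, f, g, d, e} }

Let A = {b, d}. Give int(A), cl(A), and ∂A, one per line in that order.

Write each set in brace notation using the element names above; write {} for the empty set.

interior: largest open inside A is {b} (from {}, {b})
cl via duality: int({a, f, g, e}) = {}, so X∖{} = {a, b, f, g, d, e}
cl∖int = {a, f, g, d, e}

int(A) = {b}
cl(A)  = {a, b, f, g, d, e}
∂A     = {a, f, g, d, e}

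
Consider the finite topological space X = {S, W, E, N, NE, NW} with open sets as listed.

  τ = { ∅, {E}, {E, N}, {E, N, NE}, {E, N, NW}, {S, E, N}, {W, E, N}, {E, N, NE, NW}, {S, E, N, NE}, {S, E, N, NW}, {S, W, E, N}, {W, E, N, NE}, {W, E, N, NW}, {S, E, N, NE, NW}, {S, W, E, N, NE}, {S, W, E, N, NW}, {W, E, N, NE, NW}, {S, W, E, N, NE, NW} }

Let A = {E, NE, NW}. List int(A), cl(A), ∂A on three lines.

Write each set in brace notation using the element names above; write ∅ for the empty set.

opens ⊆ A: ∅, {E}; union → int = {E}
complement {S, W, N}; its interior ∅; cl(A) = X∖∅ = {S, W, E, N, NE, NW}
boundary = {S, W, E, N, NE, NW} ∖ {E} = {S, W, N, NE, NW}

int(A) = {E}
cl(A)  = {S, W, E, N, NE, NW}
∂A     = {S, W, N, NE, NW}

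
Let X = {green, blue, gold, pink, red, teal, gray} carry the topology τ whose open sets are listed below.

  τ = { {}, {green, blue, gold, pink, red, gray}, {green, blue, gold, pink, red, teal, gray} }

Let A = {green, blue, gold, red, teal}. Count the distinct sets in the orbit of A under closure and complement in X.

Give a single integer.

4

X∖A={pink, gray}, int(X∖A)={}, hence cl(A)={green, blue, gold, pink, red, teal, gray}
Orbit (k=closure, c=complement):
  1. A     = {green, blue, gold, red, teal}
  2. kA    = {green, blue, gold, pink, red, teal, gray}
  3. cA    = {pink, gray}
  4. ckA   = {}
(closed under both — stop)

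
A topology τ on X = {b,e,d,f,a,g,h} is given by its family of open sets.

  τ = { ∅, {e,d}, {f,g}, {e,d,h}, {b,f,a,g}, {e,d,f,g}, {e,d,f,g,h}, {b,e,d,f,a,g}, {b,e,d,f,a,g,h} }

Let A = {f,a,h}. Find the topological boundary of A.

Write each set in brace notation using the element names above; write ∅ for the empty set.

{b,f,a,g,h}

open subsets of A: ∅; so int(A) = ∅
closure: X∖int(X∖A) = X∖{e,d} = {b,f,a,g,h}
∂A = {b,f,a,g,h} minus ∅ = {b,f,a,g,h}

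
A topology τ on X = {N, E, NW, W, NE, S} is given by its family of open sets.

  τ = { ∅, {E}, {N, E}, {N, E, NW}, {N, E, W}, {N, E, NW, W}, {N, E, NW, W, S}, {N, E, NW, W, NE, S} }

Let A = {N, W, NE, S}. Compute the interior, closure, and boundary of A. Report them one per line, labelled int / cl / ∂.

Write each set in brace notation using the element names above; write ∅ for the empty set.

open subsets of A: ∅; so int(A) = ∅
closure: X∖int(X∖A) = X∖{E} = {N, NW, W, NE, S}
∂A = {N, NW, W, NE, S} minus ∅ = {N, NW, W, NE, S}

int(A) = ∅
cl(A)  = {N, NW, W, NE, S}
∂A     = {N, NW, W, NE, S}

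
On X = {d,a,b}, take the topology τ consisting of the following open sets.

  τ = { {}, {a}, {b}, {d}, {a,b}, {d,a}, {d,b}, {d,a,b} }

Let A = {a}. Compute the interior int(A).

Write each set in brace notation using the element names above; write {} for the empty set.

{a}

open subsets of A: {}, {a}; so int(A) = {a}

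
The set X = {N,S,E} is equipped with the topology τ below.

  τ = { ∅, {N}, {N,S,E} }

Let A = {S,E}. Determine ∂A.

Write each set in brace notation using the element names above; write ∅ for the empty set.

{S,E}

U open, U⊆A: ∅. int(A) = ⋃ = ∅
X∖A={N}, int(X∖A)={N}, hence cl(A)={S,E}
∂A: remove int from cl → {S,E}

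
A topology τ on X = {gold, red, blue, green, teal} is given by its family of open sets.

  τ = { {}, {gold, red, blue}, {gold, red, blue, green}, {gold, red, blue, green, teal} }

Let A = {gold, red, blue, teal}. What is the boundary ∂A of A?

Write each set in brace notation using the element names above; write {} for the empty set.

{green, teal}

opens ⊆ A: {}, {gold, red, blue}; union → int = {gold, red, blue}
complement {green}; its interior {}; cl(A) = X∖{} = {gold, red, blue, green, teal}
boundary = {gold, red, blue, green, teal} ∖ {gold, red, blue} = {green, teal}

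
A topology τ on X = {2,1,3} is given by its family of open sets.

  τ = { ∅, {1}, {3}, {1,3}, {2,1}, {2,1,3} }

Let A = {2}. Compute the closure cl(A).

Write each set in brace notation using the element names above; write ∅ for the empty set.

cl via duality: int({1,3}) = {1,3}, so X∖{1,3} = {2}

{2}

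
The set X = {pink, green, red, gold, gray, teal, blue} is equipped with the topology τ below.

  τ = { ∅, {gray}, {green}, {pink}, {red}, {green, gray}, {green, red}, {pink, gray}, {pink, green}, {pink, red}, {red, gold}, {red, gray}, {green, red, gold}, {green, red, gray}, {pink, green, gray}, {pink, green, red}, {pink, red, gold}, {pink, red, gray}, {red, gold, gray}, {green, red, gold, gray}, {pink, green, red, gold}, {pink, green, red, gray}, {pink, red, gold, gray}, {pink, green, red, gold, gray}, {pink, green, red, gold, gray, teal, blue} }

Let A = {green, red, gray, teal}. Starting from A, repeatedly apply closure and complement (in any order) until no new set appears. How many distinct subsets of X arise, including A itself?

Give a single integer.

8

complement {pink, gold, blue}; its interior {pink}; cl(A) = X∖{pink} = {green, red, gold, gray, teal, blue}
With k = closure, c = complement:
  1. A     = {green, red, gray, teal}
  2. kA    = {green, red, gold, gray, teal, blue}
  3. cA    = {pink, gold, blue}
  4. ckA   = {pink}
  5. kcA   = {pink, gold, teal, blue}
  6. kckA  = {pink, teal, blue}
  7. ckcA  = {green, red, gray}
  8. ckckA = {green, red, gold, gray}
k, c of each give nothing new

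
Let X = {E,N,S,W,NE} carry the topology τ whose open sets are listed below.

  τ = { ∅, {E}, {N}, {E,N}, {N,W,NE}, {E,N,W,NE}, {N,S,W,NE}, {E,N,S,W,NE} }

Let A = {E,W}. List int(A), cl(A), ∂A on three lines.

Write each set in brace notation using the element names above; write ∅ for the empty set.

open subsets of A: ∅, {E}; so int(A) = {E}
closure: X∖int(X∖A) = X∖{N} = {E,S,W,NE}
∂A = {E,S,W,NE} minus {E} = {S,W,NE}

int(A) = {E}
cl(A)  = {E,S,W,NE}
∂A     = {S,W,NE}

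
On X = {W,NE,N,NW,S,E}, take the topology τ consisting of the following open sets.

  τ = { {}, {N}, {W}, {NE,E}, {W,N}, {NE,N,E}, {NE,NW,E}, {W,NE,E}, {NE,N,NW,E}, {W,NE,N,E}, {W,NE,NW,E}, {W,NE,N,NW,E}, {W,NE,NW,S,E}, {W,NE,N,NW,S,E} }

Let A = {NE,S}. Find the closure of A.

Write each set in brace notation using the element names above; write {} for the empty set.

complement {W,N,NW,E}; its interior {W,N}; cl(A) = X∖{W,N} = {NE,NW,S,E}

{NE,NW,S,E}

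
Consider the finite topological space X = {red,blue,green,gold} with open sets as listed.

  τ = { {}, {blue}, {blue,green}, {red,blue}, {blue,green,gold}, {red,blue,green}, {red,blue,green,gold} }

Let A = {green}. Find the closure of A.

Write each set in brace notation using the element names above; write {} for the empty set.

{green,gold}

cl via duality: int({red,blue,gold}) = {red,blue}, so X∖{red,blue} = {green,gold}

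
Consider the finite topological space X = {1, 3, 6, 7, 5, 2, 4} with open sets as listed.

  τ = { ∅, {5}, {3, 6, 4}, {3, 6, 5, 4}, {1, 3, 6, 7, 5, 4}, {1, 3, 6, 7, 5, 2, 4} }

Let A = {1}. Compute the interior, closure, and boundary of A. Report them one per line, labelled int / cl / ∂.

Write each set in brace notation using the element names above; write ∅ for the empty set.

open subsets of A: ∅; so int(A) = ∅
closure: X∖int(X∖A) = X∖{3, 6, 5, 4} = {1, 7, 2}
∂A = {1, 7, 2} minus ∅ = {1, 7, 2}

int(A) = ∅
cl(A)  = {1, 7, 2}
∂A     = {1, 7, 2}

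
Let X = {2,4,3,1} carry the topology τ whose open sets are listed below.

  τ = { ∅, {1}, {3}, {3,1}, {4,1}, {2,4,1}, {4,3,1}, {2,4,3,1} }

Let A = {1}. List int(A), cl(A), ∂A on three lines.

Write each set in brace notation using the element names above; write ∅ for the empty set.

int(A) = {1}
cl(A)  = {2,4,1}
∂A     = {2,4}

interior: largest open inside A is {1} (from ∅, {1})
cl via duality: int({2,4,3}) = {3}, so X∖{3} = {2,4,1}
cl∖int = {2,4}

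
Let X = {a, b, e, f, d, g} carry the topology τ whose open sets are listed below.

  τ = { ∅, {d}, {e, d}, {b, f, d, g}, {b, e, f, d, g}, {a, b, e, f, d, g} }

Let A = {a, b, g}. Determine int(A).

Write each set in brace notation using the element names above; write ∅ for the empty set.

open subsets of A: ∅; so int(A) = ∅

∅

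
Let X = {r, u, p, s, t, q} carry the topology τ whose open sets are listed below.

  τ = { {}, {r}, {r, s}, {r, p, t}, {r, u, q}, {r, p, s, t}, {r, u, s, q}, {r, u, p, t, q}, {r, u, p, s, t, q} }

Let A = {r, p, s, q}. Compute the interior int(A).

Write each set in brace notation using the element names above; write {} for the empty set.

{r, s}

opens ⊆ A: {}, {r}, {r, s}; union → int = {r, s}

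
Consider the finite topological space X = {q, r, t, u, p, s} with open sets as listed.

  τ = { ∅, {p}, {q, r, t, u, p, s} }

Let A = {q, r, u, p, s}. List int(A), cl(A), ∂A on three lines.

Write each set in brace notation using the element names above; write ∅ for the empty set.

int(A) = {p}
cl(A)  = {q, r, t, u, p, s}
∂A     = {q, r, t, u, s}

opens ⊆ A: ∅, {p}; union → int = {p}
complement {t}; its interior ∅; cl(A) = X∖∅ = {q, r, t, u, p, s}
boundary = {q, r, t, u, p, s} ∖ {p} = {q, r, t, u, s}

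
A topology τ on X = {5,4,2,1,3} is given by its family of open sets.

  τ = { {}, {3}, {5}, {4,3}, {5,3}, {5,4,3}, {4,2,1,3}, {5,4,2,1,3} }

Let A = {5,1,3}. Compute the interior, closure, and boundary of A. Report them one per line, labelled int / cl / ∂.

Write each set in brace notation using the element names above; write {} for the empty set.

int(A) = {5,3}
cl(A)  = {5,4,2,1,3}
∂A     = {4,2,1}

opens ⊆ A: {}, {5}, {3}, {5,3}; union → int = {5,3}
complement {4,2}; its interior {}; cl(A) = X∖{} = {5,4,2,1,3}
boundary = {5,4,2,1,3} ∖ {5,3} = {4,2,1}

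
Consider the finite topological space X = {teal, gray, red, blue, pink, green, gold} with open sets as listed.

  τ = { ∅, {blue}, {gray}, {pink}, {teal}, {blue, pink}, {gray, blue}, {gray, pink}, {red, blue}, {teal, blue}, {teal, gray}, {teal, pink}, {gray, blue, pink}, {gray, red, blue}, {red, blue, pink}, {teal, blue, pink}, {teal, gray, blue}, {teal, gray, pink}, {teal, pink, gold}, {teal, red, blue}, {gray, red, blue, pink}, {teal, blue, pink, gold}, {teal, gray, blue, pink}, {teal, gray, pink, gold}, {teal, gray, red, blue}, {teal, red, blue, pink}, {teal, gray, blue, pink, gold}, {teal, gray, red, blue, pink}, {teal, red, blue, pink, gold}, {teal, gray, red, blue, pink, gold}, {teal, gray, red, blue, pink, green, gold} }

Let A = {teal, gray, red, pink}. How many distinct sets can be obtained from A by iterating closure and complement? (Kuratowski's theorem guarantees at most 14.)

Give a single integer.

10

closure: X∖int(X∖A) = X∖{blue} = {teal, gray, red, pink, green, gold}
Let k=closure and c=complement:
  1. A     = {teal, gray, red, pink}
  2. kA    = {teal, gray, red, pink, green, gold}
  3. cA    = {blue, green, gold}
  4. ckA   = {blue}
  5. kcA   = {red, blue, green, gold}
  6. kckA  = {red, blue, green}
  7. ckcA  = {teal, gray, pink}
  8. ckckA = {teal, gray, pink, gold}
  9. kckcA = {teal, gray, pink, green, gold}
  10. ckckcA = {red, blue}
— saturated at 10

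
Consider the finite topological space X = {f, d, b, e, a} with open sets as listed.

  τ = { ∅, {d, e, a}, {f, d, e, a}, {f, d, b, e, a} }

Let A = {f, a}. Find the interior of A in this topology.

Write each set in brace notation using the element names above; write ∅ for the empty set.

∅

U open, U⊆A: ∅. int(A) = ⋃ = ∅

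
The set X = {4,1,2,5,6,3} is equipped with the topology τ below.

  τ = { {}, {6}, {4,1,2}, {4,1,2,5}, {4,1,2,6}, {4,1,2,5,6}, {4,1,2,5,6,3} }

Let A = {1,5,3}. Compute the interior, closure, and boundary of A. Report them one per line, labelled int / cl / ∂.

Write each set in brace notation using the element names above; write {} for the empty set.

int(A) = {}
cl(A)  = {4,1,2,5,3}
∂A     = {4,1,2,5,3}

opens ⊆ A: {}; union → int = {}
complement {4,2,6}; its interior {6}; cl(A) = X∖{6} = {4,1,2,5,3}
boundary = {4,1,2,5,3} ∖ {} = {4,1,2,5,3}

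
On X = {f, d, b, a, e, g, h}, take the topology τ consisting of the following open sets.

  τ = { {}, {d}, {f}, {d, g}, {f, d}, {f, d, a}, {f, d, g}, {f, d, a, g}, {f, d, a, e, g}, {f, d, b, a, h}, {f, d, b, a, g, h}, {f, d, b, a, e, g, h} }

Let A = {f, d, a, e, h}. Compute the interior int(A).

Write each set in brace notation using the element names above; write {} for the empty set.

interior: largest open inside A is {f, d, a} (from {}, {f}, {d}, {f, d}, {f, d, a})

{f, d, a}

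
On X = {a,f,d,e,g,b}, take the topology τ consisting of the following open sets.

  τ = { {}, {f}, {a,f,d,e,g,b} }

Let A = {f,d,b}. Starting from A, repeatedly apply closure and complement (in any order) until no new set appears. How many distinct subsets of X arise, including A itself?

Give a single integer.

6

X∖A={a,e,g}, int(X∖A)={}, hence cl(A)={a,f,d,e,g,b}
Orbit (k=closure, c=complement):
  1. A     = {f,d,b}
  2. kA    = {a,f,d,e,g,b}
  3. cA    = {a,e,g}
  4. ckA   = {}
  5. kcA   = {a,d,e,g,b}
  6. ckcA  = {f}
(closed under both — stop)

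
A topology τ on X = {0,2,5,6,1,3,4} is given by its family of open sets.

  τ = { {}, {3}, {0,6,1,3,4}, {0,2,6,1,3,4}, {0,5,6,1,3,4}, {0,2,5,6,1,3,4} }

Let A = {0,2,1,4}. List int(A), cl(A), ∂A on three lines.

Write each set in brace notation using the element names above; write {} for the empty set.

opens ⊆ A: {}; union → int = {}
complement {5,6,3}; its interior {3}; cl(A) = X∖{3} = {0,2,5,6,1,4}
boundary = {0,2,5,6,1,4} ∖ {} = {0,2,5,6,1,4}

int(A) = {}
cl(A)  = {0,2,5,6,1,4}
∂A     = {0,2,5,6,1,4}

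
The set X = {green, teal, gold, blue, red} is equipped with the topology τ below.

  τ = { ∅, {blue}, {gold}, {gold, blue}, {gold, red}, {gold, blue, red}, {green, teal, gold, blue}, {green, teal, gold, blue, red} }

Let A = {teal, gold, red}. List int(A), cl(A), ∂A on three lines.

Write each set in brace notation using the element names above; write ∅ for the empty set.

int(A) = {gold, red}
cl(A)  = {green, teal, gold, red}
∂A     = {green, teal}

U open, U⊆A: ∅, {gold}, {gold, red}. int(A) = ⋃ = {gold, red}
X∖A={green, blue}, int(X∖A)={blue}, hence cl(A)={green, teal, gold, red}
∂A: remove int from cl → {green, teal}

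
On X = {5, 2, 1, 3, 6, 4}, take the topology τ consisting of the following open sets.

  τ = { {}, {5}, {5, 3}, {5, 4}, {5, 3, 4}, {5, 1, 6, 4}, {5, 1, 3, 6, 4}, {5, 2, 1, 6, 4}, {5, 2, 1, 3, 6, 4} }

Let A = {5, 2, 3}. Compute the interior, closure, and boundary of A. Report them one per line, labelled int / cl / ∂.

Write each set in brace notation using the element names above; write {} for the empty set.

U open, U⊆A: {}, {5}, {5, 3}. int(A) = ⋃ = {5, 3}
X∖A={1, 6, 4}, int(X∖A)={}, hence cl(A)={5, 2, 1, 3, 6, 4}
∂A: remove int from cl → {2, 1, 6, 4}

int(A) = {5, 3}
cl(A)  = {5, 2, 1, 3, 6, 4}
∂A     = {2, 1, 6, 4}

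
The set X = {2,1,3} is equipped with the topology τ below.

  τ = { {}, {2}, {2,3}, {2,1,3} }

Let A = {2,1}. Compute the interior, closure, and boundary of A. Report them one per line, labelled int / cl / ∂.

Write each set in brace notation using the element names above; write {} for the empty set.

int(A) = {2}
cl(A)  = {2,1,3}
∂A     = {1,3}

opens ⊆ A: {}, {2}; union → int = {2}
complement {3}; its interior {}; cl(A) = X∖{} = {2,1,3}
boundary = {2,1,3} ∖ {2} = {1,3}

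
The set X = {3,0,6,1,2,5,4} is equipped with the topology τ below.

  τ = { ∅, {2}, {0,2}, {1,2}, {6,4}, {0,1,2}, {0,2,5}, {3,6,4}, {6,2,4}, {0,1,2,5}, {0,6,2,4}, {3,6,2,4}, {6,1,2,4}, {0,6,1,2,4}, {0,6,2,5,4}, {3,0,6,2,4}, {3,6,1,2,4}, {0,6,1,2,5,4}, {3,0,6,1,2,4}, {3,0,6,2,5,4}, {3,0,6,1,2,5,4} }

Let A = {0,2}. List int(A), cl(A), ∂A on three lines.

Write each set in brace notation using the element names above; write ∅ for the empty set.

open subsets of A: ∅, {2}, {0,2}; so int(A) = {0,2}
closure: X∖int(X∖A) = X∖{3,6,4} = {0,1,2,5}
∂A = {0,1,2,5} minus {0,2} = {1,5}

int(A) = {0,2}
cl(A)  = {0,1,2,5}
∂A     = {1,5}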